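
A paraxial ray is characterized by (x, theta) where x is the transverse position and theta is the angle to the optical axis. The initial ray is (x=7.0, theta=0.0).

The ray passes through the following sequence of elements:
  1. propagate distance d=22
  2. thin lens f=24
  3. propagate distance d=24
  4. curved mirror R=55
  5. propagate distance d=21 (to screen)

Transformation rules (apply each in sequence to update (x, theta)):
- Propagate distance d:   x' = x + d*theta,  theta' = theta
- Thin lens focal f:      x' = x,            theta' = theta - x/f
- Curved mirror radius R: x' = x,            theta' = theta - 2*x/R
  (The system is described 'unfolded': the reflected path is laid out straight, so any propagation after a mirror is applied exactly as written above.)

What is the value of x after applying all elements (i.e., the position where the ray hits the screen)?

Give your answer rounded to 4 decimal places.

Answer: -6.1250

Derivation:
Initial: x=7.0000 theta=0.0000
After 1 (propagate distance d=22): x=7.0000 theta=0.0000
After 2 (thin lens f=24): x=7.0000 theta=-7/24 (≈-0.2917)
After 3 (propagate distance d=24): x=0.0000 theta=-7/24 (≈-0.2917)
After 4 (curved mirror R=55): x=0.0000 theta=-7/24 (≈-0.2917)
After 5 (propagate distance d=21 (to screen)): x=-6.1250 theta=-7/24 (≈-0.2917)
Rounded to 4 decimal places: x = -6.1250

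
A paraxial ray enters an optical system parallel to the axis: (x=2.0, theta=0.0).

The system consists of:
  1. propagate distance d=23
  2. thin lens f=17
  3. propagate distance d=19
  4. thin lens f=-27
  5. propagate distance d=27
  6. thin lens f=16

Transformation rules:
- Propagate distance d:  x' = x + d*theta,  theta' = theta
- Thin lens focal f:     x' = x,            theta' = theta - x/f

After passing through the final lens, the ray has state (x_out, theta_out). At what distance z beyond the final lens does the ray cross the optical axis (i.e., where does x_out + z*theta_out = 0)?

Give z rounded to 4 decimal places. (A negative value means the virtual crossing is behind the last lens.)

Initial: x=2.0000 theta=0.0000
After 1 (propagate distance d=23): x=2.0000 theta=0.0000
After 2 (thin lens f=17): x=2.0000 theta=-2/17 (≈-0.1176)
After 3 (propagate distance d=19): x=-4/17 (≈-0.2353) theta=-2/17 (≈-0.1176)
After 4 (thin lens f=-27): x=-4/17 (≈-0.2353) theta=-58/459 (≈-0.1264)
After 5 (propagate distance d=27): x=-62/17 (≈-3.6471) theta=-58/459 (≈-0.1264)
After 6 (thin lens f=16): x=-62/17 (≈-3.6471) theta=373/3672 (≈0.1016)
z_focus = -x_out/theta_out = -(-62/17)/(373/3672) = 13392/373 ≈ 35.9035
Rounded to 4 decimal places: z = 35.9035

Answer: 35.9035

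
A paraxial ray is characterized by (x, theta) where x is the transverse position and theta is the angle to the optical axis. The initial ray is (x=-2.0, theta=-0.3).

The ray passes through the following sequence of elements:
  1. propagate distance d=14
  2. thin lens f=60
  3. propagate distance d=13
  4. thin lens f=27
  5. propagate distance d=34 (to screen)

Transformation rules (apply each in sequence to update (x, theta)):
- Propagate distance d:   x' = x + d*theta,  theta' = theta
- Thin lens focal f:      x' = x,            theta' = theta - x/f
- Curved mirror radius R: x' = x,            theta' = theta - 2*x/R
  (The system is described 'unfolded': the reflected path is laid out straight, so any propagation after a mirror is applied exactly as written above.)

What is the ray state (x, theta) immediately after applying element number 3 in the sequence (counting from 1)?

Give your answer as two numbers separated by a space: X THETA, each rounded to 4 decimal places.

Answer: -8.7567 -0.1967

Derivation:
Initial: x=-2.0000 theta=-0.3000
After 1 (propagate distance d=14): x=-6.2000 theta=-0.3000
After 2 (thin lens f=60): x=-6.2000 theta=-59/300 (≈-0.1967)
After 3 (propagate distance d=13): x=-2627/300 (≈-8.7567) theta=-59/300 (≈-0.1967)
Rounded to 4 decimal places: x = -8.7567, theta = -0.1967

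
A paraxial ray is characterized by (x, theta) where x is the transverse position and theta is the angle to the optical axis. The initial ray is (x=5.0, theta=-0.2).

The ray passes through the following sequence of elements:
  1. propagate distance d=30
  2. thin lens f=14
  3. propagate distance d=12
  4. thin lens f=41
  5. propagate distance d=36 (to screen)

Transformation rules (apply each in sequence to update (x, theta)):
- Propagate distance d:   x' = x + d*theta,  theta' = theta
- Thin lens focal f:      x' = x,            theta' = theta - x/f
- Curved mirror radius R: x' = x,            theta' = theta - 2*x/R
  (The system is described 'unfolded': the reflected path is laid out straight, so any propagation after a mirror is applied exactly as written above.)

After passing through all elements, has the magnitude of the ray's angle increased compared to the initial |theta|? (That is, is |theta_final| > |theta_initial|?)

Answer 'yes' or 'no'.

Initial: x=5.0000 theta=-0.2000
After 1 (propagate distance d=30): x=-1.0000 theta=-0.2000
After 2 (thin lens f=14): x=-1.0000 theta=-9/70 (≈-0.1286)
After 3 (propagate distance d=12): x=-89/35 (≈-2.5429) theta=-9/70 (≈-0.1286)
After 4 (thin lens f=41): x=-89/35 (≈-2.5429) theta=-191/2870 (≈-0.0666)
After 5 (propagate distance d=36 (to screen)): x=-7087/1435 (≈-4.9387) theta=-191/2870 (≈-0.0666)
|theta_initial|=0.2000 |theta_final|=191/2870 (≈0.0666) -> not increased

Answer: no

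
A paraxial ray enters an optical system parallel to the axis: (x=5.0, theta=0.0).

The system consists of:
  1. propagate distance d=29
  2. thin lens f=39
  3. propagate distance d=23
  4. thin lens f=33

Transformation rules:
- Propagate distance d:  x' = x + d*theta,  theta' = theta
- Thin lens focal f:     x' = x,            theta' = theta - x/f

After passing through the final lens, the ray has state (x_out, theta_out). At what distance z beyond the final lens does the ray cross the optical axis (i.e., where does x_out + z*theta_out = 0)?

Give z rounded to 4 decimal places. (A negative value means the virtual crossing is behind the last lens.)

Initial: x=5.0000 theta=0.0000
After 1 (propagate distance d=29): x=5.0000 theta=0.0000
After 2 (thin lens f=39): x=5.0000 theta=-5/39 (≈-0.1282)
After 3 (propagate distance d=23): x=80/39 (≈2.0513) theta=-5/39 (≈-0.1282)
After 4 (thin lens f=33): x=80/39 (≈2.0513) theta=-245/1287 (≈-0.1904)
z_focus = -x_out/theta_out = -(80/39)/(-245/1287) = 528/49 ≈ 10.7755
Rounded to 4 decimal places: z = 10.7755

Answer: 10.7755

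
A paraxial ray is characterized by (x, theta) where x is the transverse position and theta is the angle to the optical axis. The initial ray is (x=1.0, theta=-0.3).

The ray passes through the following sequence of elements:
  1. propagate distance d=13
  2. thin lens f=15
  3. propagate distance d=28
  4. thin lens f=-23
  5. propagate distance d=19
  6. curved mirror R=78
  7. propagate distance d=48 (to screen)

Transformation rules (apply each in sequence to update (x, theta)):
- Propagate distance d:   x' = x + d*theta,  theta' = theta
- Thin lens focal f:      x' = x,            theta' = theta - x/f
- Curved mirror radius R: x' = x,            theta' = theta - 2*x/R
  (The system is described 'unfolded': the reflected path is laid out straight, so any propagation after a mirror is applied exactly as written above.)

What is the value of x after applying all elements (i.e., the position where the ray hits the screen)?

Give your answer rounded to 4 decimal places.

Initial: x=1.0000 theta=-0.3000
After 1 (propagate distance d=13): x=-2.9000 theta=-0.3000
After 2 (thin lens f=15): x=-2.9000 theta=-8/75 (≈-0.1067)
After 3 (propagate distance d=28): x=-883/150 (≈-5.8867) theta=-8/75 (≈-0.1067)
After 4 (thin lens f=-23): x=-883/150 (≈-5.8867) theta=-417/1150 (≈-0.3626)
After 5 (propagate distance d=19): x=-22039/1725 (≈-12.7762) theta=-417/1150 (≈-0.3626)
After 6 (curved mirror R=78): x=-22039/1725 (≈-12.7762) theta=-4711/134550 (≈-0.0350)
After 7 (propagate distance d=48 (to screen)): x=-21613/1495 (≈-14.4569) theta=-4711/134550 (≈-0.0350)
Rounded to 4 decimal places: x = -14.4569

Answer: -14.4569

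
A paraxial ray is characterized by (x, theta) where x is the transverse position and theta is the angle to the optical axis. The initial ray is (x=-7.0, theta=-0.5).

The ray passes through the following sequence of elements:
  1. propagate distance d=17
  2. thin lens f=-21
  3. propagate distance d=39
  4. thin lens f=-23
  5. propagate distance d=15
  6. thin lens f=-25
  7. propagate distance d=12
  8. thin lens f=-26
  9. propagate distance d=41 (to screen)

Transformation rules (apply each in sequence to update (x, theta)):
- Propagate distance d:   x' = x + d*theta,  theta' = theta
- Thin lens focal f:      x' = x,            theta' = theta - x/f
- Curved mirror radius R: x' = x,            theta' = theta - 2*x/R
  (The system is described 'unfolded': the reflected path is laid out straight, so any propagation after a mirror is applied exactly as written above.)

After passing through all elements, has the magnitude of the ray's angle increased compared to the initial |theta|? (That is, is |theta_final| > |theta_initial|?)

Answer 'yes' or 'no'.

Answer: yes

Derivation:
Initial: x=-7.0000 theta=-0.5000
After 1 (propagate distance d=17): x=-15.5000 theta=-0.5000
After 2 (thin lens f=-21): x=-15.5000 theta=-26/21 (≈-1.2381)
After 3 (propagate distance d=39): x=-893/14 (≈-63.7857) theta=-26/21 (≈-1.2381)
After 4 (thin lens f=-23): x=-893/14 (≈-63.7857) theta=-3875/966 (≈-4.0114)
After 5 (propagate distance d=15): x=-2851/23 (≈-123.9565) theta=-3875/966 (≈-4.0114)
After 6 (thin lens f=-25): x=-2851/23 (≈-123.9565) theta=-216617/24150 (≈-8.9696)
After 7 (propagate distance d=12): x=-932159/4025 (≈-231.5923) theta=-216617/24150 (≈-8.9696)
After 8 (thin lens f=-26): x=-932159/4025 (≈-231.5923) theta=-2806249/156975 (≈-17.8770)
After 9 (propagate distance d=41 (to screen)): x=-30282082/31395 (≈-964.5511) theta=-2806249/156975 (≈-17.8770)
|theta_initial|=0.5000 |theta_final|=2806249/156975 (≈17.8770) -> increased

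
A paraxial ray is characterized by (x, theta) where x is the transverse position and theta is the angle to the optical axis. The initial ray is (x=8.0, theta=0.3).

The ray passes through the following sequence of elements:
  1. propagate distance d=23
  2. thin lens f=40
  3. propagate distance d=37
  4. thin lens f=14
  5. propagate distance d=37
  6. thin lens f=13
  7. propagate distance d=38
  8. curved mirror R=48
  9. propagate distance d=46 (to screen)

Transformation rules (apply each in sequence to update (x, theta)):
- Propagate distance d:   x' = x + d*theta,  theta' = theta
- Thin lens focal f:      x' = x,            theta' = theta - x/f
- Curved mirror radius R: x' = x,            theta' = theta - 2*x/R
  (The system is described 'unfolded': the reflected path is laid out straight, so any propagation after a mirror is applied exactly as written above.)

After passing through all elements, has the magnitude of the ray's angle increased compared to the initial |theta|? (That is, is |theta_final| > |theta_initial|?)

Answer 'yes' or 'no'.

Initial: x=8.0000 theta=0.3000
After 1 (propagate distance d=23): x=14.9000 theta=0.3000
After 2 (thin lens f=40): x=14.9000 theta=-0.0725
After 3 (propagate distance d=37): x=12.2175 theta=-0.0725
After 4 (thin lens f=14): x=12.2175 theta=-5293/5600 (≈-0.9452)
After 5 (propagate distance d=37): x=-127423/5600 (≈-22.7541) theta=-5293/5600 (≈-0.9452)
After 6 (thin lens f=13): x=-127423/5600 (≈-22.7541) theta=29307/36400 (≈0.8051)
After 7 (propagate distance d=38): x=570833/72800 (≈7.8411) theta=29307/36400 (≈0.8051)
After 8 (curved mirror R=48): x=570833/72800 (≈7.8411) theta=835903/1747200 (≈0.4784)
After 9 (propagate distance d=46 (to screen)): x=5215153/174720 (≈29.8486) theta=835903/1747200 (≈0.4784)
|theta_initial|=0.3000 |theta_final|=835903/1747200 (≈0.4784) -> increased

Answer: yes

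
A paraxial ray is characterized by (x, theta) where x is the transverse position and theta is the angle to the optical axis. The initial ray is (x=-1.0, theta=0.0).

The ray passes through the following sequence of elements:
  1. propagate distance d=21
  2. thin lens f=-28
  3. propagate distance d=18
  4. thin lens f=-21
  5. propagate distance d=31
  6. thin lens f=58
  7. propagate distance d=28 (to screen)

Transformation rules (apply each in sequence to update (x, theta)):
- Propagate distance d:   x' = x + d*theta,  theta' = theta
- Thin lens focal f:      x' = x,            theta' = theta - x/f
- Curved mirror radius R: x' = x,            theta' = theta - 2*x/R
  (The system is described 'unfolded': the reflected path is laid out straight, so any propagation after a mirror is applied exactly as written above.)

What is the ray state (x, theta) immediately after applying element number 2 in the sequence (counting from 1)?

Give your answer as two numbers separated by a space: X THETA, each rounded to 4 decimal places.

Initial: x=-1.0000 theta=0.0000
After 1 (propagate distance d=21): x=-1.0000 theta=0.0000
After 2 (thin lens f=-28): x=-1.0000 theta=-1/28 (≈-0.0357)
Rounded to 4 decimal places: x = -1.0000, theta = -0.0357

Answer: -1.0000 -0.0357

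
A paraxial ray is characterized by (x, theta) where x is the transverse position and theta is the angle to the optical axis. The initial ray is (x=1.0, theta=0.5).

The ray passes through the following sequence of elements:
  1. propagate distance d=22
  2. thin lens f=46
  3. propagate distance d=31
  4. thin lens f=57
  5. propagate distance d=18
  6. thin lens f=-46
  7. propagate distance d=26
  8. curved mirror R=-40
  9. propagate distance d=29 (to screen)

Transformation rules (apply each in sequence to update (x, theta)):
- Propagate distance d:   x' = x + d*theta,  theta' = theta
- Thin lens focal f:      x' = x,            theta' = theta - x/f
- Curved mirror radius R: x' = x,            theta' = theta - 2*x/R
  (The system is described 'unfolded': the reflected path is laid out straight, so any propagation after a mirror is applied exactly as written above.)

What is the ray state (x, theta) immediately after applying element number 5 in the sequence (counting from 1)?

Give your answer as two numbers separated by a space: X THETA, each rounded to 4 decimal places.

Initial: x=1.0000 theta=0.5000
After 1 (propagate distance d=22): x=12.0000 theta=0.5000
After 2 (thin lens f=46): x=12.0000 theta=11/46 (≈0.2391)
After 3 (propagate distance d=31): x=893/46 (≈19.4130) theta=11/46 (≈0.2391)
After 4 (thin lens f=57): x=893/46 (≈19.4130) theta=-7/69 (≈-0.1014)
After 5 (propagate distance d=18): x=809/46 (≈17.5870) theta=-7/69 (≈-0.1014)
Rounded to 4 decimal places: x = 17.5870, theta = -0.1014

Answer: 17.5870 -0.1014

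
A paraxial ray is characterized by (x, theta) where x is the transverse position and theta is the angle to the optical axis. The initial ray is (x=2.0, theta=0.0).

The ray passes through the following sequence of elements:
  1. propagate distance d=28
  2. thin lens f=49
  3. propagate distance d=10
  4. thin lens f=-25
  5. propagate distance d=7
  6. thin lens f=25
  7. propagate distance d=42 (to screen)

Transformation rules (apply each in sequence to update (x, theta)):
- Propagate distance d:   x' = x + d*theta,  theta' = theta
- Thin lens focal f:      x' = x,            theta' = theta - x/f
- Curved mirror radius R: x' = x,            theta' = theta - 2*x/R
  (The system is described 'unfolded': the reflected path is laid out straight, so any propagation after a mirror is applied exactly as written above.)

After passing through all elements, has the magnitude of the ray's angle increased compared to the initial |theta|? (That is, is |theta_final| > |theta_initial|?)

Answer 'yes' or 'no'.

Initial: x=2.0000 theta=0.0000
After 1 (propagate distance d=28): x=2.0000 theta=0.0000
After 2 (thin lens f=49): x=2.0000 theta=-2/49 (≈-0.0408)
After 3 (propagate distance d=10): x=78/49 (≈1.5918) theta=-2/49 (≈-0.0408)
After 4 (thin lens f=-25): x=78/49 (≈1.5918) theta=4/175 (≈0.0229)
After 5 (propagate distance d=7): x=2146/1225 (≈1.7518) theta=4/175 (≈0.0229)
After 6 (thin lens f=25): x=2146/1225 (≈1.7518) theta=-1446/30625 (≈-0.0472)
After 7 (propagate distance d=42 (to screen)): x=-7082/30625 (≈-0.2312) theta=-1446/30625 (≈-0.0472)
|theta_initial|=0.0000 |theta_final|=1446/30625 (≈0.0472) -> increased

Answer: yes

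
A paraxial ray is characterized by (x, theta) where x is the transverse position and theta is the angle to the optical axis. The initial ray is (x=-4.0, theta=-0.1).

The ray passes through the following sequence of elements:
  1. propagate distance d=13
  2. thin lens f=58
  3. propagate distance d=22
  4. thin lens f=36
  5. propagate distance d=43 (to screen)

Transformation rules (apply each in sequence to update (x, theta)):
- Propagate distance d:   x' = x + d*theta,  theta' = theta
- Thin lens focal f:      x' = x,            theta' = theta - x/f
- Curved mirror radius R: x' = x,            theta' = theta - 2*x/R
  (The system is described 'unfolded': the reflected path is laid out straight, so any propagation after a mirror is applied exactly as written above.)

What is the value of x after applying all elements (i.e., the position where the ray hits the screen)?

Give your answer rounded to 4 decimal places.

Answer: 0.6967

Derivation:
Initial: x=-4.0000 theta=-0.1000
After 1 (propagate distance d=13): x=-5.3000 theta=-0.1000
After 2 (thin lens f=58): x=-5.3000 theta=-1/116 (≈-0.0086)
After 3 (propagate distance d=22): x=-796/145 (≈-5.4897) theta=-1/116 (≈-0.0086)
After 4 (thin lens f=36): x=-796/145 (≈-5.4897) theta=751/5220 (≈0.1439)
After 5 (propagate distance d=43 (to screen)): x=3637/5220 (≈0.6967) theta=751/5220 (≈0.1439)
Rounded to 4 decimal places: x = 0.6967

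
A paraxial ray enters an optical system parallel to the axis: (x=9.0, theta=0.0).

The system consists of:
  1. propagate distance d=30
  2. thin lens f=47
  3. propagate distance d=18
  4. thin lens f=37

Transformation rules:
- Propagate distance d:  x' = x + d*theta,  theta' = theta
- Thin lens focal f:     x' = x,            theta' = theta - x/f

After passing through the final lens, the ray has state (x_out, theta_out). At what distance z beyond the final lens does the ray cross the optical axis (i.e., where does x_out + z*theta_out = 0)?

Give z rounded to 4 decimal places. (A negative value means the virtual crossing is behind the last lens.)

Answer: 16.2576

Derivation:
Initial: x=9.0000 theta=0.0000
After 1 (propagate distance d=30): x=9.0000 theta=0.0000
After 2 (thin lens f=47): x=9.0000 theta=-9/47 (≈-0.1915)
After 3 (propagate distance d=18): x=261/47 (≈5.5532) theta=-9/47 (≈-0.1915)
After 4 (thin lens f=37): x=261/47 (≈5.5532) theta=-594/1739 (≈-0.3416)
z_focus = -x_out/theta_out = -(261/47)/(-594/1739) = 1073/66 ≈ 16.2576
Rounded to 4 decimal places: z = 16.2576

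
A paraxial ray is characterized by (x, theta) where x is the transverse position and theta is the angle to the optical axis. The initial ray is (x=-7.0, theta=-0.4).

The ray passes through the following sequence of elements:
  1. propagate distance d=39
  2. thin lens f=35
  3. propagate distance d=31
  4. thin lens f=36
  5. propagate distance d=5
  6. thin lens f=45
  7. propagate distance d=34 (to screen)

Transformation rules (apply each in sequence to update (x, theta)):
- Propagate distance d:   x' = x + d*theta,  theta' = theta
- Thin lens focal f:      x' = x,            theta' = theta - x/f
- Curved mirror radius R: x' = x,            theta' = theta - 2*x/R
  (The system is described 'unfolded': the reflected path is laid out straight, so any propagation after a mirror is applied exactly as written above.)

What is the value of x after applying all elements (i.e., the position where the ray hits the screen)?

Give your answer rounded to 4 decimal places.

Answer: 19.6513

Derivation:
Initial: x=-7.0000 theta=-0.4000
After 1 (propagate distance d=39): x=-22.6000 theta=-0.4000
After 2 (thin lens f=35): x=-22.6000 theta=43/175 (≈0.2457)
After 3 (propagate distance d=31): x=-2622/175 (≈-14.9829) theta=43/175 (≈0.2457)
After 4 (thin lens f=36): x=-2622/175 (≈-14.9829) theta=139/210 (≈0.6619)
After 5 (propagate distance d=5): x=-1751/150 (≈-11.6733) theta=139/210 (≈0.6619)
After 6 (thin lens f=45): x=-1751/150 (≈-11.6733) theta=21766/23625 (≈0.9213)
After 7 (propagate distance d=34 (to screen)): x=928523/47250 (≈19.6513) theta=21766/23625 (≈0.9213)
Rounded to 4 decimal places: x = 19.6513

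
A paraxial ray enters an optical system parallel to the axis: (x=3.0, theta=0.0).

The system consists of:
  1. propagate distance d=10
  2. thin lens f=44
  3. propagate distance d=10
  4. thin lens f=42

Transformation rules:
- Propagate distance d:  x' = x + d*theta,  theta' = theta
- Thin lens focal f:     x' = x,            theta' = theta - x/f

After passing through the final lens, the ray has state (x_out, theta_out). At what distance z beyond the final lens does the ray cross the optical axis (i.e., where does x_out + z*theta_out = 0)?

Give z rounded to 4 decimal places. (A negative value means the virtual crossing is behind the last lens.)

Answer: 18.7895

Derivation:
Initial: x=3.0000 theta=0.0000
After 1 (propagate distance d=10): x=3.0000 theta=0.0000
After 2 (thin lens f=44): x=3.0000 theta=-3/44 (≈-0.0682)
After 3 (propagate distance d=10): x=51/22 (≈2.3182) theta=-3/44 (≈-0.0682)
After 4 (thin lens f=42): x=51/22 (≈2.3182) theta=-19/154 (≈-0.1234)
z_focus = -x_out/theta_out = -(51/22)/(-19/154) = 357/19 ≈ 18.7895
Rounded to 4 decimal places: z = 18.7895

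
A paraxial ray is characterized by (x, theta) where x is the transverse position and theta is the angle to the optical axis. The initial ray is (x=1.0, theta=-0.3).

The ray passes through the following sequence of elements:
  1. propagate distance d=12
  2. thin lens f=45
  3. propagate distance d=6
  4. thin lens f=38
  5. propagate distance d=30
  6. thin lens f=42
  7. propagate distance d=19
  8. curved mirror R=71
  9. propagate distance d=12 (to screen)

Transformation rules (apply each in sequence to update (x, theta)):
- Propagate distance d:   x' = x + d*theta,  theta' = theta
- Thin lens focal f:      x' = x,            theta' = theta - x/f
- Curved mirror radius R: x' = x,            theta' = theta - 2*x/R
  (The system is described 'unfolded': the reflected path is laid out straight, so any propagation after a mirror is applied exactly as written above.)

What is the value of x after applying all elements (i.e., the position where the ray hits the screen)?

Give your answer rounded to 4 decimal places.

Initial: x=1.0000 theta=-0.3000
After 1 (propagate distance d=12): x=-2.6000 theta=-0.3000
After 2 (thin lens f=45): x=-2.6000 theta=-109/450 (≈-0.2422)
After 3 (propagate distance d=6): x=-304/75 (≈-4.0533) theta=-109/450 (≈-0.2422)
After 4 (thin lens f=38): x=-304/75 (≈-4.0533) theta=-61/450 (≈-0.1356)
After 5 (propagate distance d=30): x=-8.1200 theta=-61/450 (≈-0.1356)
After 6 (thin lens f=42): x=-8.1200 theta=13/225 (≈0.0578)
After 7 (propagate distance d=19): x=-316/45 (≈-7.0222) theta=13/225 (≈0.0578)
After 8 (curved mirror R=71): x=-316/45 (≈-7.0222) theta=1361/5325 (≈0.2556)
After 9 (propagate distance d=12 (to screen)): x=-63184/15975 (≈-3.9552) theta=1361/5325 (≈0.2556)
Rounded to 4 decimal places: x = -3.9552

Answer: -3.9552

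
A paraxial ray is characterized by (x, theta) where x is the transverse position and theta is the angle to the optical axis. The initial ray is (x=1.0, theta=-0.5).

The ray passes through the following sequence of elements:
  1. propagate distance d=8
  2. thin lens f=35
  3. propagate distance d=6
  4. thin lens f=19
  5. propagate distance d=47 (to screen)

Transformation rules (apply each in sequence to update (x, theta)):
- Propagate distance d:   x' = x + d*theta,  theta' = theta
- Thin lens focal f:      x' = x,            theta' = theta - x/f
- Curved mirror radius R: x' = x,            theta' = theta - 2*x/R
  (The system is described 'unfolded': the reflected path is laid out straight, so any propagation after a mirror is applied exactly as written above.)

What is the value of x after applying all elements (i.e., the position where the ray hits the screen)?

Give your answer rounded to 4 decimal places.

Answer: -11.3872

Derivation:
Initial: x=1.0000 theta=-0.5000
After 1 (propagate distance d=8): x=-3.0000 theta=-0.5000
After 2 (thin lens f=35): x=-3.0000 theta=-29/70 (≈-0.4143)
After 3 (propagate distance d=6): x=-192/35 (≈-5.4857) theta=-29/70 (≈-0.4143)
After 4 (thin lens f=19): x=-192/35 (≈-5.4857) theta=-167/1330 (≈-0.1256)
After 5 (propagate distance d=47 (to screen)): x=-3029/266 (≈-11.3872) theta=-167/1330 (≈-0.1256)
Rounded to 4 decimal places: x = -11.3872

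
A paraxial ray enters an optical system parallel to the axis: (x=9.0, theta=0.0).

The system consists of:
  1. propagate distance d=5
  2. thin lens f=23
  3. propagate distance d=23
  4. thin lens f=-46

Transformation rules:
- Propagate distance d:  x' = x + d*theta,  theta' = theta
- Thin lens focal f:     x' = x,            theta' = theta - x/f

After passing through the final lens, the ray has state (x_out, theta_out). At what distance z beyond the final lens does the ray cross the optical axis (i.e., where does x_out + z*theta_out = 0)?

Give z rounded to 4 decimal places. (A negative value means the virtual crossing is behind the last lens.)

Answer: 0.0000

Derivation:
Initial: x=9.0000 theta=0.0000
After 1 (propagate distance d=5): x=9.0000 theta=0.0000
After 2 (thin lens f=23): x=9.0000 theta=-9/23 (≈-0.3913)
After 3 (propagate distance d=23): x=0.0000 theta=-9/23 (≈-0.3913)
After 4 (thin lens f=-46): x=0.0000 theta=-9/23 (≈-0.3913)
z_focus = -x_out/theta_out = -(0.0000)/(-9/23) = 0.0000
Rounded to 4 decimal places: z = 0.0000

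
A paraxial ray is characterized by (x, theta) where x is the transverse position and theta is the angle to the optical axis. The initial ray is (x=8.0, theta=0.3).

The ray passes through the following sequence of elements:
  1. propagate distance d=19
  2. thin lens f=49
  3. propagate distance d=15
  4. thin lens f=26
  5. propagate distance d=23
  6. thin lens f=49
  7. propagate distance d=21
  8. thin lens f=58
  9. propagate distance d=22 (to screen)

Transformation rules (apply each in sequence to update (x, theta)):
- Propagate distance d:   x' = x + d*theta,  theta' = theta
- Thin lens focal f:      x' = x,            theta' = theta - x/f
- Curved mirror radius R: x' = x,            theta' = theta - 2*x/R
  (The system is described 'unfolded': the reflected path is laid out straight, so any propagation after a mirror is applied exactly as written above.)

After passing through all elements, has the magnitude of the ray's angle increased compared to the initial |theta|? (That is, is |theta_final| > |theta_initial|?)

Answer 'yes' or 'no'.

Initial: x=8.0000 theta=0.3000
After 1 (propagate distance d=19): x=13.7000 theta=0.3000
After 2 (thin lens f=49): x=13.7000 theta=1/49 (≈0.0204)
After 3 (propagate distance d=15): x=6863/490 (≈14.0061) theta=1/49 (≈0.0204)
After 4 (thin lens f=26): x=6863/490 (≈14.0061) theta=-6603/12740 (≈-0.5183)
After 5 (propagate distance d=23): x=26569/12740 (≈2.0855) theta=-6603/12740 (≈-0.5183)
After 6 (thin lens f=49): x=26569/12740 (≈2.0855) theta=-6733/12005 (≈-0.5608)
After 7 (propagate distance d=21): x=-172873/17836 (≈-9.6924) theta=-6733/12005 (≈-0.5608)
After 8 (thin lens f=58): x=-172873/17836 (≈-9.6924) theta=-14256173/36207080 (≈-0.3937)
After 9 (propagate distance d=22 (to screen)): x=-166141999/9051770 (≈-18.3546) theta=-14256173/36207080 (≈-0.3937)
|theta_initial|=0.3000 |theta_final|=14256173/36207080 (≈0.3937) -> increased

Answer: yes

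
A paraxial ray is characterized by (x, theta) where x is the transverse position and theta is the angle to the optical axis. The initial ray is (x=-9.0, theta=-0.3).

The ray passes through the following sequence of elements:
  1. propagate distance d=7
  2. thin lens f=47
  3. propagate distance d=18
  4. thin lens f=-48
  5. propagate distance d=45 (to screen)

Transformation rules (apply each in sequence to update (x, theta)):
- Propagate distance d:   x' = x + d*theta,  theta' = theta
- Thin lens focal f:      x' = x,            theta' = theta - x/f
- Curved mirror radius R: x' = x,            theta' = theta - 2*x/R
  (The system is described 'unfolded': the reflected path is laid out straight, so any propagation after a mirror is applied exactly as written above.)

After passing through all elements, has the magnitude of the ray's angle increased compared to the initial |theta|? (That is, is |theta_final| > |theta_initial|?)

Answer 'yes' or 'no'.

Initial: x=-9.0000 theta=-0.3000
After 1 (propagate distance d=7): x=-11.1000 theta=-0.3000
After 2 (thin lens f=47): x=-11.1000 theta=-3/47 (≈-0.0638)
After 3 (propagate distance d=18): x=-5757/470 (≈-12.2489) theta=-3/47 (≈-0.0638)
After 4 (thin lens f=-48): x=-5757/470 (≈-12.2489) theta=-2399/7520 (≈-0.3190)
After 5 (propagate distance d=45 (to screen)): x=-200067/7520 (≈-26.6047) theta=-2399/7520 (≈-0.3190)
|theta_initial|=0.3000 |theta_final|=2399/7520 (≈0.3190) -> increased

Answer: yes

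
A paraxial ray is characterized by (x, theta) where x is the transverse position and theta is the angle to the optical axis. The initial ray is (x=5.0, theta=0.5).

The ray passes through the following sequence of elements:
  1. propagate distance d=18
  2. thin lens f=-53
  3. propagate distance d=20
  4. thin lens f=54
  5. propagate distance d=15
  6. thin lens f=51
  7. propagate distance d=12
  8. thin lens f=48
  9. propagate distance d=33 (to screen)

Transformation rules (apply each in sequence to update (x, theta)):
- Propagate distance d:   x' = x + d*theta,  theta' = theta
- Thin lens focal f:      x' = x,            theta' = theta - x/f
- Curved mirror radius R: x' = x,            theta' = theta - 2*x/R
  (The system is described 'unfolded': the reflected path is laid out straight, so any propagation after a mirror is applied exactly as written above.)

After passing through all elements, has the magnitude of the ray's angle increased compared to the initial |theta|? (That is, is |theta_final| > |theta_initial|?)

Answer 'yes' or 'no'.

Answer: yes

Derivation:
Initial: x=5.0000 theta=0.5000
After 1 (propagate distance d=18): x=14.0000 theta=0.5000
After 2 (thin lens f=-53): x=14.0000 theta=81/106 (≈0.7642)
After 3 (propagate distance d=20): x=1552/53 (≈29.2830) theta=81/106 (≈0.7642)
After 4 (thin lens f=54): x=1552/53 (≈29.2830) theta=635/2862 (≈0.2219)
After 5 (propagate distance d=15): x=587/18 (≈32.6111) theta=635/2862 (≈0.2219)
After 6 (thin lens f=51): x=587/18 (≈32.6111) theta=-3386/8109 (≈-0.4176)
After 7 (propagate distance d=12): x=447623/16218 (≈27.6004) theta=-3386/8109 (≈-0.4176)
After 8 (thin lens f=48): x=447623/16218 (≈27.6004) theta=-772679/778464 (≈-0.9926)
After 9 (propagate distance d=33 (to screen)): x=-1337501/259488 (≈-5.1544) theta=-772679/778464 (≈-0.9926)
|theta_initial|=0.5000 |theta_final|=772679/778464 (≈0.9926) -> increased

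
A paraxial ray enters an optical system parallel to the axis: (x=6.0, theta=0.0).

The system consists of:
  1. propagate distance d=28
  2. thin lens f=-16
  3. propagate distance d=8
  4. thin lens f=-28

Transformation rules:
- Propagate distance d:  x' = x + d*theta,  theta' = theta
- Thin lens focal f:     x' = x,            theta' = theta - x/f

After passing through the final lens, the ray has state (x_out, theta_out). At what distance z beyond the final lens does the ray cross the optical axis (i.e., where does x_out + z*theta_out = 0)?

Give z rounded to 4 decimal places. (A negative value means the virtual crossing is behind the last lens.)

Answer: -12.9231

Derivation:
Initial: x=6.0000 theta=0.0000
After 1 (propagate distance d=28): x=6.0000 theta=0.0000
After 2 (thin lens f=-16): x=6.0000 theta=0.3750
After 3 (propagate distance d=8): x=9.0000 theta=0.3750
After 4 (thin lens f=-28): x=9.0000 theta=39/56 (≈0.6964)
z_focus = -x_out/theta_out = -(9.0000)/(39/56) = -168/13 ≈ -12.9231
Rounded to 4 decimal places: z = -12.9231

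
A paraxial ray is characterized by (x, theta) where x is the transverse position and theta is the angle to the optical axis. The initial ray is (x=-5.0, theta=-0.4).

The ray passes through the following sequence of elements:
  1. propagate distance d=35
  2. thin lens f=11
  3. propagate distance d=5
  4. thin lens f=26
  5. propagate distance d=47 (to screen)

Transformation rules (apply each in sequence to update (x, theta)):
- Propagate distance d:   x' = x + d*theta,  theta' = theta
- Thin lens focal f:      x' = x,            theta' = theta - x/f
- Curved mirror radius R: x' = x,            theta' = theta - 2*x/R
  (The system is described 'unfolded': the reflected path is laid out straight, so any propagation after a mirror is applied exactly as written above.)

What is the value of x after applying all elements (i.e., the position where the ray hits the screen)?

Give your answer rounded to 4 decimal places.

Initial: x=-5.0000 theta=-0.4000
After 1 (propagate distance d=35): x=-19.0000 theta=-0.4000
After 2 (thin lens f=11): x=-19.0000 theta=73/55 (≈1.3273)
After 3 (propagate distance d=5): x=-136/11 (≈-12.3636) theta=73/55 (≈1.3273)
After 4 (thin lens f=26): x=-136/11 (≈-12.3636) theta=1289/715 (≈1.8028)
After 5 (propagate distance d=47 (to screen)): x=51743/715 (≈72.3678) theta=1289/715 (≈1.8028)
Rounded to 4 decimal places: x = 72.3678

Answer: 72.3678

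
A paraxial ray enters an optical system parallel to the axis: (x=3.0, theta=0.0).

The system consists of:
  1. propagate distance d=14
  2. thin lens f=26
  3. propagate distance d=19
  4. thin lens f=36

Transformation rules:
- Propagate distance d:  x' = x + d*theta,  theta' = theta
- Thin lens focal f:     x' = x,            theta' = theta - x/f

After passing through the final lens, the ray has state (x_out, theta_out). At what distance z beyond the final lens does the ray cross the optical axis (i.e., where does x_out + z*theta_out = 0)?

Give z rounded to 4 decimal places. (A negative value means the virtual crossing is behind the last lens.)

Answer: 5.8605

Derivation:
Initial: x=3.0000 theta=0.0000
After 1 (propagate distance d=14): x=3.0000 theta=0.0000
After 2 (thin lens f=26): x=3.0000 theta=-3/26 (≈-0.1154)
After 3 (propagate distance d=19): x=21/26 (≈0.8077) theta=-3/26 (≈-0.1154)
After 4 (thin lens f=36): x=21/26 (≈0.8077) theta=-43/312 (≈-0.1378)
z_focus = -x_out/theta_out = -(21/26)/(-43/312) = 252/43 ≈ 5.8605
Rounded to 4 decimal places: z = 5.8605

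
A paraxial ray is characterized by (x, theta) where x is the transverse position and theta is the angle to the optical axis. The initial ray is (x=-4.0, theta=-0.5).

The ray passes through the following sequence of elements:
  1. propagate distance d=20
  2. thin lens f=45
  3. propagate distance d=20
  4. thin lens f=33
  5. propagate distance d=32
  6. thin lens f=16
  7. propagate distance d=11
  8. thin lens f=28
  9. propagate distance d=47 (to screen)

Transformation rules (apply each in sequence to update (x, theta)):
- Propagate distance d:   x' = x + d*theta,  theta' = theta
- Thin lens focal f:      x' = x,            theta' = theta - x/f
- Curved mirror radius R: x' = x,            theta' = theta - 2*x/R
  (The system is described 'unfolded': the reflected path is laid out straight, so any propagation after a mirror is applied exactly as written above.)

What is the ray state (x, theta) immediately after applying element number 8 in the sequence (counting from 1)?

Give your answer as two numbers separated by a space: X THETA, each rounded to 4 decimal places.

Initial: x=-4.0000 theta=-0.5000
After 1 (propagate distance d=20): x=-14.0000 theta=-0.5000
After 2 (thin lens f=45): x=-14.0000 theta=-17/90 (≈-0.1889)
After 3 (propagate distance d=20): x=-160/9 (≈-17.7778) theta=-17/90 (≈-0.1889)
After 4 (thin lens f=33): x=-160/9 (≈-17.7778) theta=1039/2970 (≈0.3498)
After 5 (propagate distance d=32): x=-9776/1485 (≈-6.5832) theta=1039/2970 (≈0.3498)
After 6 (thin lens f=16): x=-9776/1485 (≈-6.5832) theta=2261/2970 (≈0.7613)
After 7 (propagate distance d=11): x=197/110 (≈1.7909) theta=2261/2970 (≈0.7613)
After 8 (thin lens f=28): x=197/110 (≈1.7909) theta=57989/83160 (≈0.6973)
Rounded to 4 decimal places: x = 1.7909, theta = 0.6973

Answer: 1.7909 0.6973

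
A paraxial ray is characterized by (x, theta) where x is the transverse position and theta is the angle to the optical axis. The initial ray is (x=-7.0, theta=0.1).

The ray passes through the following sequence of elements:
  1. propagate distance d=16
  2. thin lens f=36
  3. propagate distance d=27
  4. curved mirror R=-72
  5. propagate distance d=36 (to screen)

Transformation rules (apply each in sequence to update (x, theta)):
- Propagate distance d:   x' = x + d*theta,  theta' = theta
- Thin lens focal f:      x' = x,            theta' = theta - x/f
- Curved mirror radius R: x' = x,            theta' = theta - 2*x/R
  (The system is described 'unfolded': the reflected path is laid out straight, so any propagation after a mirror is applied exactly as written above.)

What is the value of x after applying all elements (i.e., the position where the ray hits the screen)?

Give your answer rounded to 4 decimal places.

Answer: 11.7000

Derivation:
Initial: x=-7.0000 theta=0.1000
After 1 (propagate distance d=16): x=-5.4000 theta=0.1000
After 2 (thin lens f=36): x=-5.4000 theta=0.2500
After 3 (propagate distance d=27): x=1.3500 theta=0.2500
After 4 (curved mirror R=-72): x=1.3500 theta=0.2875
After 5 (propagate distance d=36 (to screen)): x=11.7000 theta=0.2875
Rounded to 4 decimal places: x = 11.7000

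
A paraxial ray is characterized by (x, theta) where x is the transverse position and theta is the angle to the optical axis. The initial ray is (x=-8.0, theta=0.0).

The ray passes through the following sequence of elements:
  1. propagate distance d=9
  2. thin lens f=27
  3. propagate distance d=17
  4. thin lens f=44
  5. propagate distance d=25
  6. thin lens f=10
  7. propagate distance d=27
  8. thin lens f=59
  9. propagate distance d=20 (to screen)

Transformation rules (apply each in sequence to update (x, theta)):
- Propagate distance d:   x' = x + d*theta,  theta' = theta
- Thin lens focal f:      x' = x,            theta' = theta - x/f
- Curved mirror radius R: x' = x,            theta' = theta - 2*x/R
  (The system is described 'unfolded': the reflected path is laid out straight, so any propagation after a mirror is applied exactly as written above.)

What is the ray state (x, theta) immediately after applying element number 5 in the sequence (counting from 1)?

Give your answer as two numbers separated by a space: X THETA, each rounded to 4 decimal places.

Initial: x=-8.0000 theta=0.0000
After 1 (propagate distance d=9): x=-8.0000 theta=0.0000
After 2 (thin lens f=27): x=-8.0000 theta=8/27 (≈0.2963)
After 3 (propagate distance d=17): x=-80/27 (≈-2.9630) theta=8/27 (≈0.2963)
After 4 (thin lens f=44): x=-80/27 (≈-2.9630) theta=4/11 (≈0.3636)
After 5 (propagate distance d=25): x=1820/297 (≈6.1279) theta=4/11 (≈0.3636)
Rounded to 4 decimal places: x = 6.1279, theta = 0.3636

Answer: 6.1279 0.3636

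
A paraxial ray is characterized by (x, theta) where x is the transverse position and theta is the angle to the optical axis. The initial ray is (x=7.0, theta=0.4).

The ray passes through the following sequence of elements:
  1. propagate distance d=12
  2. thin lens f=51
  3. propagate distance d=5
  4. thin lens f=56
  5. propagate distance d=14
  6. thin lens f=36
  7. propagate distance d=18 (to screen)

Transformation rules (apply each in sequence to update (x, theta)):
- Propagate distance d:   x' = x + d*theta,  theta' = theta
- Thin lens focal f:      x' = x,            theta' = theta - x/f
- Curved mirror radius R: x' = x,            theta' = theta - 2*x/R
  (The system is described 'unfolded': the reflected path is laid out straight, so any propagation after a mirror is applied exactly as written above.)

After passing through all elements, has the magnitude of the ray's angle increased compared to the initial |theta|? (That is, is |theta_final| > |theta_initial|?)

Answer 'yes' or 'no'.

Answer: no

Derivation:
Initial: x=7.0000 theta=0.4000
After 1 (propagate distance d=12): x=11.8000 theta=0.4000
After 2 (thin lens f=51): x=11.8000 theta=43/255 (≈0.1686)
After 3 (propagate distance d=5): x=3224/255 (≈12.6431) theta=43/255 (≈0.1686)
After 4 (thin lens f=56): x=3224/255 (≈12.6431) theta=-2/35 (≈-0.0571)
After 5 (propagate distance d=14): x=604/51 (≈11.8431) theta=-2/35 (≈-0.0571)
After 6 (thin lens f=36): x=604/51 (≈11.8431) theta=-6203/16065 (≈-0.3861)
After 7 (propagate distance d=18 (to screen)): x=8734/1785 (≈4.8930) theta=-6203/16065 (≈-0.3861)
|theta_initial|=0.4000 |theta_final|=6203/16065 (≈0.3861) -> not increased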